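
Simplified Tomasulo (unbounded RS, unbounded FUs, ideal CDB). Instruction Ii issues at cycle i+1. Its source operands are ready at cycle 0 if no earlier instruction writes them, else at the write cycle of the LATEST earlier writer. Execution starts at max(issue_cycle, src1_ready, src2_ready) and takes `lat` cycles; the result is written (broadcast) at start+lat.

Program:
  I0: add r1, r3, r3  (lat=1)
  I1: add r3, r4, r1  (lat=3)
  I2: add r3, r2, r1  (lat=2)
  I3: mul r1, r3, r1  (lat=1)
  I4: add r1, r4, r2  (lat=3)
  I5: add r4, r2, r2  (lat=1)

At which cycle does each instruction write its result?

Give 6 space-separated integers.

Answer: 2 5 5 6 8 7

Derivation:
I0 add r1: issue@1 deps=(None,None) exec_start@1 write@2
I1 add r3: issue@2 deps=(None,0) exec_start@2 write@5
I2 add r3: issue@3 deps=(None,0) exec_start@3 write@5
I3 mul r1: issue@4 deps=(2,0) exec_start@5 write@6
I4 add r1: issue@5 deps=(None,None) exec_start@5 write@8
I5 add r4: issue@6 deps=(None,None) exec_start@6 write@7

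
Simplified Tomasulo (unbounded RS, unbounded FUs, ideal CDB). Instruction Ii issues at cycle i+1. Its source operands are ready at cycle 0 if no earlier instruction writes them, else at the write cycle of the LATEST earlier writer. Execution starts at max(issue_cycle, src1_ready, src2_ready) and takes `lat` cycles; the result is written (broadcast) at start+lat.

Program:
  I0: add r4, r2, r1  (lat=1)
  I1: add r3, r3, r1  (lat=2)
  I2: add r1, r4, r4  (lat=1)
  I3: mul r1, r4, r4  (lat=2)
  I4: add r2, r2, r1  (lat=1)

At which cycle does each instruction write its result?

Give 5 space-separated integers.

I0 add r4: issue@1 deps=(None,None) exec_start@1 write@2
I1 add r3: issue@2 deps=(None,None) exec_start@2 write@4
I2 add r1: issue@3 deps=(0,0) exec_start@3 write@4
I3 mul r1: issue@4 deps=(0,0) exec_start@4 write@6
I4 add r2: issue@5 deps=(None,3) exec_start@6 write@7

Answer: 2 4 4 6 7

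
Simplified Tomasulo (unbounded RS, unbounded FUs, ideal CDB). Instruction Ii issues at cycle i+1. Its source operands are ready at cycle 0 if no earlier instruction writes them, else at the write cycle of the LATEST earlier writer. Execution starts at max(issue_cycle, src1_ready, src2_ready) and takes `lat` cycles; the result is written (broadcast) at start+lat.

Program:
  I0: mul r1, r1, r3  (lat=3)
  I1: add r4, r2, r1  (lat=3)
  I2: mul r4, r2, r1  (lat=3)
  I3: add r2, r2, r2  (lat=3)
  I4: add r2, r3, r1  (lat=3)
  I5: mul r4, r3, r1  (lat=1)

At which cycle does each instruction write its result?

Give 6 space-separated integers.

Answer: 4 7 7 7 8 7

Derivation:
I0 mul r1: issue@1 deps=(None,None) exec_start@1 write@4
I1 add r4: issue@2 deps=(None,0) exec_start@4 write@7
I2 mul r4: issue@3 deps=(None,0) exec_start@4 write@7
I3 add r2: issue@4 deps=(None,None) exec_start@4 write@7
I4 add r2: issue@5 deps=(None,0) exec_start@5 write@8
I5 mul r4: issue@6 deps=(None,0) exec_start@6 write@7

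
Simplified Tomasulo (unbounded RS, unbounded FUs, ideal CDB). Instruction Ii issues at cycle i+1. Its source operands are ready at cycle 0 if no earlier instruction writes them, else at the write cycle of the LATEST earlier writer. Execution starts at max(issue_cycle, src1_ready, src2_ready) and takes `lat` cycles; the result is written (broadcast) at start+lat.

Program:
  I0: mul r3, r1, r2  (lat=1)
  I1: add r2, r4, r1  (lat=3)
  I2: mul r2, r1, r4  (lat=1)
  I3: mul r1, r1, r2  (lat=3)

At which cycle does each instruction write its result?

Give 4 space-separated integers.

Answer: 2 5 4 7

Derivation:
I0 mul r3: issue@1 deps=(None,None) exec_start@1 write@2
I1 add r2: issue@2 deps=(None,None) exec_start@2 write@5
I2 mul r2: issue@3 deps=(None,None) exec_start@3 write@4
I3 mul r1: issue@4 deps=(None,2) exec_start@4 write@7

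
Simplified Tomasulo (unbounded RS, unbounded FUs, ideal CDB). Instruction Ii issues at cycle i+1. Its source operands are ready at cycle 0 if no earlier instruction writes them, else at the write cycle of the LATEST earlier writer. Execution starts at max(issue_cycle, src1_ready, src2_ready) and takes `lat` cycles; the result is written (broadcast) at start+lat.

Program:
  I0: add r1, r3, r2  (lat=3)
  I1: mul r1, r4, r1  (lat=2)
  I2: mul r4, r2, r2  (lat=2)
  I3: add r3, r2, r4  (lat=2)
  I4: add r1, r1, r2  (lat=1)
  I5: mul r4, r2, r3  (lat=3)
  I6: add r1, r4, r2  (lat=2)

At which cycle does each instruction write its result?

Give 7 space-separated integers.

I0 add r1: issue@1 deps=(None,None) exec_start@1 write@4
I1 mul r1: issue@2 deps=(None,0) exec_start@4 write@6
I2 mul r4: issue@3 deps=(None,None) exec_start@3 write@5
I3 add r3: issue@4 deps=(None,2) exec_start@5 write@7
I4 add r1: issue@5 deps=(1,None) exec_start@6 write@7
I5 mul r4: issue@6 deps=(None,3) exec_start@7 write@10
I6 add r1: issue@7 deps=(5,None) exec_start@10 write@12

Answer: 4 6 5 7 7 10 12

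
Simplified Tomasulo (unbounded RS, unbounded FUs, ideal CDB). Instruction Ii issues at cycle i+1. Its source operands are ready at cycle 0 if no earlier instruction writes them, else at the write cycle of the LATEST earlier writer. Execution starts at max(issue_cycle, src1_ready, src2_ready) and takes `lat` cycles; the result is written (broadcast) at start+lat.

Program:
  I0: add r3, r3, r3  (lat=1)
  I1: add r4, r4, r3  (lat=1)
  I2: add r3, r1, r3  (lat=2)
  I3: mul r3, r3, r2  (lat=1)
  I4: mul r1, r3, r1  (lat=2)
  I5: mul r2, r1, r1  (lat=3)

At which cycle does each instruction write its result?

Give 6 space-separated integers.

I0 add r3: issue@1 deps=(None,None) exec_start@1 write@2
I1 add r4: issue@2 deps=(None,0) exec_start@2 write@3
I2 add r3: issue@3 deps=(None,0) exec_start@3 write@5
I3 mul r3: issue@4 deps=(2,None) exec_start@5 write@6
I4 mul r1: issue@5 deps=(3,None) exec_start@6 write@8
I5 mul r2: issue@6 deps=(4,4) exec_start@8 write@11

Answer: 2 3 5 6 8 11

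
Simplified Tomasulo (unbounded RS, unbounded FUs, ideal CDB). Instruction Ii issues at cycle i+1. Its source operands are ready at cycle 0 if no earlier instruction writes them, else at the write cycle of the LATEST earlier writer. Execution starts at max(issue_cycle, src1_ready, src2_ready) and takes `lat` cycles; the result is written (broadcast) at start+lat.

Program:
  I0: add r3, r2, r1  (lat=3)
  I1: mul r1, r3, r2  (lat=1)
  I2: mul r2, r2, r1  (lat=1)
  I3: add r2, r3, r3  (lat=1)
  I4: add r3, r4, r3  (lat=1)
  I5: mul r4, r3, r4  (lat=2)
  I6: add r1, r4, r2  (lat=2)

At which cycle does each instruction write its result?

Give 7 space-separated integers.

I0 add r3: issue@1 deps=(None,None) exec_start@1 write@4
I1 mul r1: issue@2 deps=(0,None) exec_start@4 write@5
I2 mul r2: issue@3 deps=(None,1) exec_start@5 write@6
I3 add r2: issue@4 deps=(0,0) exec_start@4 write@5
I4 add r3: issue@5 deps=(None,0) exec_start@5 write@6
I5 mul r4: issue@6 deps=(4,None) exec_start@6 write@8
I6 add r1: issue@7 deps=(5,3) exec_start@8 write@10

Answer: 4 5 6 5 6 8 10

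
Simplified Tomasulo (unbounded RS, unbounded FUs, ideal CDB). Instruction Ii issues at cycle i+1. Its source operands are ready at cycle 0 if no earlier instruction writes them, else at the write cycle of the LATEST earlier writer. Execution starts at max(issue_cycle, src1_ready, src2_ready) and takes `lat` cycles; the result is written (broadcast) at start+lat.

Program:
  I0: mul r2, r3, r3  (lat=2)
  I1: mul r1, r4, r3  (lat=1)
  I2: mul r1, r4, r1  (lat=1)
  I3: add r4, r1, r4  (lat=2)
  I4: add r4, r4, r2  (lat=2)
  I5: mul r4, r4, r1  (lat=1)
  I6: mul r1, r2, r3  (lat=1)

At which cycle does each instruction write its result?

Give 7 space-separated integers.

Answer: 3 3 4 6 8 9 8

Derivation:
I0 mul r2: issue@1 deps=(None,None) exec_start@1 write@3
I1 mul r1: issue@2 deps=(None,None) exec_start@2 write@3
I2 mul r1: issue@3 deps=(None,1) exec_start@3 write@4
I3 add r4: issue@4 deps=(2,None) exec_start@4 write@6
I4 add r4: issue@5 deps=(3,0) exec_start@6 write@8
I5 mul r4: issue@6 deps=(4,2) exec_start@8 write@9
I6 mul r1: issue@7 deps=(0,None) exec_start@7 write@8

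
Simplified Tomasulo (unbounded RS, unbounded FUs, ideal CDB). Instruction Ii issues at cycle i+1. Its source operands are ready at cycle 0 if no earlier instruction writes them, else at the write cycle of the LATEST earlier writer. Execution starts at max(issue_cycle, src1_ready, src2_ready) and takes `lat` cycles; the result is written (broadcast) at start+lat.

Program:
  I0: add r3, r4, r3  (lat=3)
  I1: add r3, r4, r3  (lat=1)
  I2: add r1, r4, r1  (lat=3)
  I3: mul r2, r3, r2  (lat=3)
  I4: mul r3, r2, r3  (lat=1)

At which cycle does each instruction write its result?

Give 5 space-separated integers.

Answer: 4 5 6 8 9

Derivation:
I0 add r3: issue@1 deps=(None,None) exec_start@1 write@4
I1 add r3: issue@2 deps=(None,0) exec_start@4 write@5
I2 add r1: issue@3 deps=(None,None) exec_start@3 write@6
I3 mul r2: issue@4 deps=(1,None) exec_start@5 write@8
I4 mul r3: issue@5 deps=(3,1) exec_start@8 write@9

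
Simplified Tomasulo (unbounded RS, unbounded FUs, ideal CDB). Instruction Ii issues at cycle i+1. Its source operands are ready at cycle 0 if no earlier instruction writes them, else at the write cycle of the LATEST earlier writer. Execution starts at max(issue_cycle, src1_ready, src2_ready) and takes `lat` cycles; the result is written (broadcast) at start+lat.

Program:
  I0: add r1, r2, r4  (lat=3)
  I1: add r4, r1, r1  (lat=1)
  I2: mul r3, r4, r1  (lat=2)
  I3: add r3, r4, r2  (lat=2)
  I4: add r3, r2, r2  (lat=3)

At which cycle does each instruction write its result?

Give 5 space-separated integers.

Answer: 4 5 7 7 8

Derivation:
I0 add r1: issue@1 deps=(None,None) exec_start@1 write@4
I1 add r4: issue@2 deps=(0,0) exec_start@4 write@5
I2 mul r3: issue@3 deps=(1,0) exec_start@5 write@7
I3 add r3: issue@4 deps=(1,None) exec_start@5 write@7
I4 add r3: issue@5 deps=(None,None) exec_start@5 write@8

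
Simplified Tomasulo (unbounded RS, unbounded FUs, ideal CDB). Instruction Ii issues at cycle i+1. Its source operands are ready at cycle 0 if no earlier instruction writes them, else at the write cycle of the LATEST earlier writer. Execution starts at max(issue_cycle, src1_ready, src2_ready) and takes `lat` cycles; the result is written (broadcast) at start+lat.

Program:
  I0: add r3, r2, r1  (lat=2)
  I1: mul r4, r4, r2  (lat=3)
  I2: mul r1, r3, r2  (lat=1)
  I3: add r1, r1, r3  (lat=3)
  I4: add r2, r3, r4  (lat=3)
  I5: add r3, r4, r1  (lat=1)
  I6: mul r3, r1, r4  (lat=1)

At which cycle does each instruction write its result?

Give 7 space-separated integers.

I0 add r3: issue@1 deps=(None,None) exec_start@1 write@3
I1 mul r4: issue@2 deps=(None,None) exec_start@2 write@5
I2 mul r1: issue@3 deps=(0,None) exec_start@3 write@4
I3 add r1: issue@4 deps=(2,0) exec_start@4 write@7
I4 add r2: issue@5 deps=(0,1) exec_start@5 write@8
I5 add r3: issue@6 deps=(1,3) exec_start@7 write@8
I6 mul r3: issue@7 deps=(3,1) exec_start@7 write@8

Answer: 3 5 4 7 8 8 8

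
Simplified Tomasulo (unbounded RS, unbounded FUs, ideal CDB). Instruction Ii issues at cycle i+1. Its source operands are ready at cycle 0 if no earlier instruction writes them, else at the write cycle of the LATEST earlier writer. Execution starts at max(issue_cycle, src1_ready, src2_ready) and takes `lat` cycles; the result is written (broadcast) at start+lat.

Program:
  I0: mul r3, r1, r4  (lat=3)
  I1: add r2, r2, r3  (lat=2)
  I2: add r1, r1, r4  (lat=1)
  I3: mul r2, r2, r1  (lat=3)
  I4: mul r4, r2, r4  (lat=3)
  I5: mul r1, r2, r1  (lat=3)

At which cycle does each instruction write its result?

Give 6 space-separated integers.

Answer: 4 6 4 9 12 12

Derivation:
I0 mul r3: issue@1 deps=(None,None) exec_start@1 write@4
I1 add r2: issue@2 deps=(None,0) exec_start@4 write@6
I2 add r1: issue@3 deps=(None,None) exec_start@3 write@4
I3 mul r2: issue@4 deps=(1,2) exec_start@6 write@9
I4 mul r4: issue@5 deps=(3,None) exec_start@9 write@12
I5 mul r1: issue@6 deps=(3,2) exec_start@9 write@12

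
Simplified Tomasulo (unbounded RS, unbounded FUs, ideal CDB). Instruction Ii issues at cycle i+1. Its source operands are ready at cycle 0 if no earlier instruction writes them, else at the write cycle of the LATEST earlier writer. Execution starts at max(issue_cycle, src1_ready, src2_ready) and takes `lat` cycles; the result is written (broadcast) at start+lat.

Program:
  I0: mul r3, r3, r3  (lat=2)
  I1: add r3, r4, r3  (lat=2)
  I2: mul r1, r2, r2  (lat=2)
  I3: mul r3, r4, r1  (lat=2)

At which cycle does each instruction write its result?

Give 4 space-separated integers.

Answer: 3 5 5 7

Derivation:
I0 mul r3: issue@1 deps=(None,None) exec_start@1 write@3
I1 add r3: issue@2 deps=(None,0) exec_start@3 write@5
I2 mul r1: issue@3 deps=(None,None) exec_start@3 write@5
I3 mul r3: issue@4 deps=(None,2) exec_start@5 write@7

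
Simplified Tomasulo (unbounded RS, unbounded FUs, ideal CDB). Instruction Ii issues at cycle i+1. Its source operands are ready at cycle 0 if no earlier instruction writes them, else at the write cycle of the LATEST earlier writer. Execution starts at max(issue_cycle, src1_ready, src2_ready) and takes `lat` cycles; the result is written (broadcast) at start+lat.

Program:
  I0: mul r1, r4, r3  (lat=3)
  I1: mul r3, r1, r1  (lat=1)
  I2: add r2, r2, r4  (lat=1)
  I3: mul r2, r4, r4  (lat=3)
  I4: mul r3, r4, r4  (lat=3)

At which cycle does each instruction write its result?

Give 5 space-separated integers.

I0 mul r1: issue@1 deps=(None,None) exec_start@1 write@4
I1 mul r3: issue@2 deps=(0,0) exec_start@4 write@5
I2 add r2: issue@3 deps=(None,None) exec_start@3 write@4
I3 mul r2: issue@4 deps=(None,None) exec_start@4 write@7
I4 mul r3: issue@5 deps=(None,None) exec_start@5 write@8

Answer: 4 5 4 7 8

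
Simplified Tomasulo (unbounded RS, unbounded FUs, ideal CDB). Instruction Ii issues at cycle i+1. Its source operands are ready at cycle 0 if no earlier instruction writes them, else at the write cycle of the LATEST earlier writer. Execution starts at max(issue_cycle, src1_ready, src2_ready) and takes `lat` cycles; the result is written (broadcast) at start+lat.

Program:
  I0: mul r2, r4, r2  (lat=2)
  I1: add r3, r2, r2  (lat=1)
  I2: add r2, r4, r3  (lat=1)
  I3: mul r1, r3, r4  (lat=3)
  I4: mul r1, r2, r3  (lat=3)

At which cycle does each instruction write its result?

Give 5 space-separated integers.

Answer: 3 4 5 7 8

Derivation:
I0 mul r2: issue@1 deps=(None,None) exec_start@1 write@3
I1 add r3: issue@2 deps=(0,0) exec_start@3 write@4
I2 add r2: issue@3 deps=(None,1) exec_start@4 write@5
I3 mul r1: issue@4 deps=(1,None) exec_start@4 write@7
I4 mul r1: issue@5 deps=(2,1) exec_start@5 write@8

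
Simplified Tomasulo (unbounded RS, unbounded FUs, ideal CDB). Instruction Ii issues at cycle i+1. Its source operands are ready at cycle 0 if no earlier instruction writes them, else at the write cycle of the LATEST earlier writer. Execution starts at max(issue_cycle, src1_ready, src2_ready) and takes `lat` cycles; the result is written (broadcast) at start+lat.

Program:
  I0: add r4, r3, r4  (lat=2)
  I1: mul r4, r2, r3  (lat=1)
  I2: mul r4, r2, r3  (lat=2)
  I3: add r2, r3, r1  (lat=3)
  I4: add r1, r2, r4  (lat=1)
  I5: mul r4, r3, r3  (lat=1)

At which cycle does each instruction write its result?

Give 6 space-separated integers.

Answer: 3 3 5 7 8 7

Derivation:
I0 add r4: issue@1 deps=(None,None) exec_start@1 write@3
I1 mul r4: issue@2 deps=(None,None) exec_start@2 write@3
I2 mul r4: issue@3 deps=(None,None) exec_start@3 write@5
I3 add r2: issue@4 deps=(None,None) exec_start@4 write@7
I4 add r1: issue@5 deps=(3,2) exec_start@7 write@8
I5 mul r4: issue@6 deps=(None,None) exec_start@6 write@7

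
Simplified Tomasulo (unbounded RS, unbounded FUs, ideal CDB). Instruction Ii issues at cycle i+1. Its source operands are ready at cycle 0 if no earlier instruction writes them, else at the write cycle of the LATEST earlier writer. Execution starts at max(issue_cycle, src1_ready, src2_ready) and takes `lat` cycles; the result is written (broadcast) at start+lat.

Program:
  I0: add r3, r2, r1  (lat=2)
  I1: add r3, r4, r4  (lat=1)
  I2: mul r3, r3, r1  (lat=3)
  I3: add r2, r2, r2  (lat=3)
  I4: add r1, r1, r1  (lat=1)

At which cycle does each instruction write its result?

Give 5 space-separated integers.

Answer: 3 3 6 7 6

Derivation:
I0 add r3: issue@1 deps=(None,None) exec_start@1 write@3
I1 add r3: issue@2 deps=(None,None) exec_start@2 write@3
I2 mul r3: issue@3 deps=(1,None) exec_start@3 write@6
I3 add r2: issue@4 deps=(None,None) exec_start@4 write@7
I4 add r1: issue@5 deps=(None,None) exec_start@5 write@6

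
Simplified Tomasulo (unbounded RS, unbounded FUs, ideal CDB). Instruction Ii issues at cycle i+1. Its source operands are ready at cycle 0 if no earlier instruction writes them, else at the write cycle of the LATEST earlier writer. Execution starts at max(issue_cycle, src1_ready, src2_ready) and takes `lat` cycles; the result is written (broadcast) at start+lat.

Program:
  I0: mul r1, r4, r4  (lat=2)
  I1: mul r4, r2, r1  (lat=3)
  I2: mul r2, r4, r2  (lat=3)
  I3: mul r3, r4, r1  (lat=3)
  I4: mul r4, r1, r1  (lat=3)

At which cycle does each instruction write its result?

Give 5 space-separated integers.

Answer: 3 6 9 9 8

Derivation:
I0 mul r1: issue@1 deps=(None,None) exec_start@1 write@3
I1 mul r4: issue@2 deps=(None,0) exec_start@3 write@6
I2 mul r2: issue@3 deps=(1,None) exec_start@6 write@9
I3 mul r3: issue@4 deps=(1,0) exec_start@6 write@9
I4 mul r4: issue@5 deps=(0,0) exec_start@5 write@8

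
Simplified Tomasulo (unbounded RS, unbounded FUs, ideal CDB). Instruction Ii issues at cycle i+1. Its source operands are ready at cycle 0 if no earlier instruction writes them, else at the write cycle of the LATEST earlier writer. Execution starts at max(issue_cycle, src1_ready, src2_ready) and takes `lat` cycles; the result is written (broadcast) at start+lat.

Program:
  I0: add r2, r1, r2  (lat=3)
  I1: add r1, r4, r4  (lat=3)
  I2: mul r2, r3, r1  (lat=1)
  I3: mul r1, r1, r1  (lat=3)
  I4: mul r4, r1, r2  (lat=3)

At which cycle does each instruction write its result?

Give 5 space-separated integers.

Answer: 4 5 6 8 11

Derivation:
I0 add r2: issue@1 deps=(None,None) exec_start@1 write@4
I1 add r1: issue@2 deps=(None,None) exec_start@2 write@5
I2 mul r2: issue@3 deps=(None,1) exec_start@5 write@6
I3 mul r1: issue@4 deps=(1,1) exec_start@5 write@8
I4 mul r4: issue@5 deps=(3,2) exec_start@8 write@11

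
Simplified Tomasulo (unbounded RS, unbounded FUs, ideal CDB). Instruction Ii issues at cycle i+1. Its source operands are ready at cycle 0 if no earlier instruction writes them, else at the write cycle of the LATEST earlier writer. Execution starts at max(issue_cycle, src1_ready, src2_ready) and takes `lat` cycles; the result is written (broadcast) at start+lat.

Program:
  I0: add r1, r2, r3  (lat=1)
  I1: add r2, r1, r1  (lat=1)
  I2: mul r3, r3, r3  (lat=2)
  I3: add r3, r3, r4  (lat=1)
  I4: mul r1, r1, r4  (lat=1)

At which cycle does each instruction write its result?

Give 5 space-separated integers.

Answer: 2 3 5 6 6

Derivation:
I0 add r1: issue@1 deps=(None,None) exec_start@1 write@2
I1 add r2: issue@2 deps=(0,0) exec_start@2 write@3
I2 mul r3: issue@3 deps=(None,None) exec_start@3 write@5
I3 add r3: issue@4 deps=(2,None) exec_start@5 write@6
I4 mul r1: issue@5 deps=(0,None) exec_start@5 write@6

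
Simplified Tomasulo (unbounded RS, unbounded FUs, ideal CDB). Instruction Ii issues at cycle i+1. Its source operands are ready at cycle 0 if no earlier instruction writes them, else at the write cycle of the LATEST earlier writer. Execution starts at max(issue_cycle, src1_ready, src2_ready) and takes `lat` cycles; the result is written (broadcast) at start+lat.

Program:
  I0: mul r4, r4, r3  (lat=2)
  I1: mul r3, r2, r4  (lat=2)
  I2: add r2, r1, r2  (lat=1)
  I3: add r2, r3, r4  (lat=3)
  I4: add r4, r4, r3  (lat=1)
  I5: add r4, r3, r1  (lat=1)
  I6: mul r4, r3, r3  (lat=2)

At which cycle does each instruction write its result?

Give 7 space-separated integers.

I0 mul r4: issue@1 deps=(None,None) exec_start@1 write@3
I1 mul r3: issue@2 deps=(None,0) exec_start@3 write@5
I2 add r2: issue@3 deps=(None,None) exec_start@3 write@4
I3 add r2: issue@4 deps=(1,0) exec_start@5 write@8
I4 add r4: issue@5 deps=(0,1) exec_start@5 write@6
I5 add r4: issue@6 deps=(1,None) exec_start@6 write@7
I6 mul r4: issue@7 deps=(1,1) exec_start@7 write@9

Answer: 3 5 4 8 6 7 9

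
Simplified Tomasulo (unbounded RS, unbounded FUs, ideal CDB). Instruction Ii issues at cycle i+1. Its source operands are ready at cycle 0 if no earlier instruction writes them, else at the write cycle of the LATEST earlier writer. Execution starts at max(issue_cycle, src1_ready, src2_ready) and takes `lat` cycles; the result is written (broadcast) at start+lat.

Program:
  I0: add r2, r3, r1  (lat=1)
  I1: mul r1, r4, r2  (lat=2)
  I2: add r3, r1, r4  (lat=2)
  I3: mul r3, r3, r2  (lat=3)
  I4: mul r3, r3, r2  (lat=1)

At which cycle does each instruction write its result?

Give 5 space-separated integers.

I0 add r2: issue@1 deps=(None,None) exec_start@1 write@2
I1 mul r1: issue@2 deps=(None,0) exec_start@2 write@4
I2 add r3: issue@3 deps=(1,None) exec_start@4 write@6
I3 mul r3: issue@4 deps=(2,0) exec_start@6 write@9
I4 mul r3: issue@5 deps=(3,0) exec_start@9 write@10

Answer: 2 4 6 9 10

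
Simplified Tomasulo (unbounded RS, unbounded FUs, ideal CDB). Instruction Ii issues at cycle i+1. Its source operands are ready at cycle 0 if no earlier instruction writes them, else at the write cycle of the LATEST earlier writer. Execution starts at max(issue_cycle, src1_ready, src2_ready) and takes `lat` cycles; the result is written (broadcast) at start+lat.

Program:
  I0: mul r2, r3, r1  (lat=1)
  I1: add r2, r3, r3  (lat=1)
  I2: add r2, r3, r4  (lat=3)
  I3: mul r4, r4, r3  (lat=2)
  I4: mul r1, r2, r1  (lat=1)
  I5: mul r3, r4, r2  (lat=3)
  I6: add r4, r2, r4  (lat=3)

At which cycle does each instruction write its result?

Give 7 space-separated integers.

Answer: 2 3 6 6 7 9 10

Derivation:
I0 mul r2: issue@1 deps=(None,None) exec_start@1 write@2
I1 add r2: issue@2 deps=(None,None) exec_start@2 write@3
I2 add r2: issue@3 deps=(None,None) exec_start@3 write@6
I3 mul r4: issue@4 deps=(None,None) exec_start@4 write@6
I4 mul r1: issue@5 deps=(2,None) exec_start@6 write@7
I5 mul r3: issue@6 deps=(3,2) exec_start@6 write@9
I6 add r4: issue@7 deps=(2,3) exec_start@7 write@10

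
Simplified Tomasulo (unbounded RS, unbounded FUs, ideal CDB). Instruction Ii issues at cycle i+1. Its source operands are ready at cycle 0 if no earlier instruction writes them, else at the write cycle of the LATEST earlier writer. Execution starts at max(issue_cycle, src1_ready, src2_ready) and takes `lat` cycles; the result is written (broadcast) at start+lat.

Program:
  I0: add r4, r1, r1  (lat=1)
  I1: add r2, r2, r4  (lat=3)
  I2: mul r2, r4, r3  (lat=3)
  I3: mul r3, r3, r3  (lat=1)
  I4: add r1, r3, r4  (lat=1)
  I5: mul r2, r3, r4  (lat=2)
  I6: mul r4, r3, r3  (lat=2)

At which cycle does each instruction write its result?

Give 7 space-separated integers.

I0 add r4: issue@1 deps=(None,None) exec_start@1 write@2
I1 add r2: issue@2 deps=(None,0) exec_start@2 write@5
I2 mul r2: issue@3 deps=(0,None) exec_start@3 write@6
I3 mul r3: issue@4 deps=(None,None) exec_start@4 write@5
I4 add r1: issue@5 deps=(3,0) exec_start@5 write@6
I5 mul r2: issue@6 deps=(3,0) exec_start@6 write@8
I6 mul r4: issue@7 deps=(3,3) exec_start@7 write@9

Answer: 2 5 6 5 6 8 9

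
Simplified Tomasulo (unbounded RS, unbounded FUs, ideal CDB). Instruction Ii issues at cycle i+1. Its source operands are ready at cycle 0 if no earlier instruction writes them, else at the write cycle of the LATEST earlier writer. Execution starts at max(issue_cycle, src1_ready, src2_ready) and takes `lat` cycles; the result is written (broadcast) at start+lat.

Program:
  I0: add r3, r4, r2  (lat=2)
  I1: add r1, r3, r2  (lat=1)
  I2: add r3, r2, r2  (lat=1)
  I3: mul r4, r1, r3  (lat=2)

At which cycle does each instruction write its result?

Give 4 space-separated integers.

I0 add r3: issue@1 deps=(None,None) exec_start@1 write@3
I1 add r1: issue@2 deps=(0,None) exec_start@3 write@4
I2 add r3: issue@3 deps=(None,None) exec_start@3 write@4
I3 mul r4: issue@4 deps=(1,2) exec_start@4 write@6

Answer: 3 4 4 6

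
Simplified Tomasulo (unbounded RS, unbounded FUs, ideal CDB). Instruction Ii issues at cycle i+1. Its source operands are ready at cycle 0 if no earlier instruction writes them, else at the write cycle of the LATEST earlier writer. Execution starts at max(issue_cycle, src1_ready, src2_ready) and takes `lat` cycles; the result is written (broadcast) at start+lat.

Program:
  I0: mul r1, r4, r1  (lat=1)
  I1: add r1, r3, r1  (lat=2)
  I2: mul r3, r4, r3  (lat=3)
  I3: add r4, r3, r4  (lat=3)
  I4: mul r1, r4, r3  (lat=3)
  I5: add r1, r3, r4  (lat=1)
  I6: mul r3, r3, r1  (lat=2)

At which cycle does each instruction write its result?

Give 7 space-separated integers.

Answer: 2 4 6 9 12 10 12

Derivation:
I0 mul r1: issue@1 deps=(None,None) exec_start@1 write@2
I1 add r1: issue@2 deps=(None,0) exec_start@2 write@4
I2 mul r3: issue@3 deps=(None,None) exec_start@3 write@6
I3 add r4: issue@4 deps=(2,None) exec_start@6 write@9
I4 mul r1: issue@5 deps=(3,2) exec_start@9 write@12
I5 add r1: issue@6 deps=(2,3) exec_start@9 write@10
I6 mul r3: issue@7 deps=(2,5) exec_start@10 write@12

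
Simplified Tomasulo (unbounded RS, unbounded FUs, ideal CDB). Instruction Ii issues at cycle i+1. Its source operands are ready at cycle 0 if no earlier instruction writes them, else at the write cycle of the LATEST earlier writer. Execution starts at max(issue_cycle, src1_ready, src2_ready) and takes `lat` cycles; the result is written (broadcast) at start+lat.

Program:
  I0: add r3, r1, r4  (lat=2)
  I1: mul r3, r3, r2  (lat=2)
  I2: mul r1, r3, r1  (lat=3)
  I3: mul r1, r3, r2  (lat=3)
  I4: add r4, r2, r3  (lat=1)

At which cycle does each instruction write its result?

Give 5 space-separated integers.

Answer: 3 5 8 8 6

Derivation:
I0 add r3: issue@1 deps=(None,None) exec_start@1 write@3
I1 mul r3: issue@2 deps=(0,None) exec_start@3 write@5
I2 mul r1: issue@3 deps=(1,None) exec_start@5 write@8
I3 mul r1: issue@4 deps=(1,None) exec_start@5 write@8
I4 add r4: issue@5 deps=(None,1) exec_start@5 write@6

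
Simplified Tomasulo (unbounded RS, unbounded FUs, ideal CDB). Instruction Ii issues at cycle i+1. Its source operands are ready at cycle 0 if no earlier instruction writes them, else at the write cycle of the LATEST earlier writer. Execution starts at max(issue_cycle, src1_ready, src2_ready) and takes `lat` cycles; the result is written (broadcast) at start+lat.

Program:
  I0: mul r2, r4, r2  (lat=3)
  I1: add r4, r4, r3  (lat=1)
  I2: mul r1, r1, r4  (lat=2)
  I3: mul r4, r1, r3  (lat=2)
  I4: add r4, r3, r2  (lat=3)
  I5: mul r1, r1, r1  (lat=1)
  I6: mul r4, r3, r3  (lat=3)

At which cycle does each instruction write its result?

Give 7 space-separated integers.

I0 mul r2: issue@1 deps=(None,None) exec_start@1 write@4
I1 add r4: issue@2 deps=(None,None) exec_start@2 write@3
I2 mul r1: issue@3 deps=(None,1) exec_start@3 write@5
I3 mul r4: issue@4 deps=(2,None) exec_start@5 write@7
I4 add r4: issue@5 deps=(None,0) exec_start@5 write@8
I5 mul r1: issue@6 deps=(2,2) exec_start@6 write@7
I6 mul r4: issue@7 deps=(None,None) exec_start@7 write@10

Answer: 4 3 5 7 8 7 10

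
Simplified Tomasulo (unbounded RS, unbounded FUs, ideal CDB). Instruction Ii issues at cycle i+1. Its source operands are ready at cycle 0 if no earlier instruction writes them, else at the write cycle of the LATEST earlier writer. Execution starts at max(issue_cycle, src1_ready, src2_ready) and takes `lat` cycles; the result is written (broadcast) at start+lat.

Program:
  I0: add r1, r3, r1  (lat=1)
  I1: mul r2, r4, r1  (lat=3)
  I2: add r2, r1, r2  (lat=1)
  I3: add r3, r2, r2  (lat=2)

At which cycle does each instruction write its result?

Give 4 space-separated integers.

Answer: 2 5 6 8

Derivation:
I0 add r1: issue@1 deps=(None,None) exec_start@1 write@2
I1 mul r2: issue@2 deps=(None,0) exec_start@2 write@5
I2 add r2: issue@3 deps=(0,1) exec_start@5 write@6
I3 add r3: issue@4 deps=(2,2) exec_start@6 write@8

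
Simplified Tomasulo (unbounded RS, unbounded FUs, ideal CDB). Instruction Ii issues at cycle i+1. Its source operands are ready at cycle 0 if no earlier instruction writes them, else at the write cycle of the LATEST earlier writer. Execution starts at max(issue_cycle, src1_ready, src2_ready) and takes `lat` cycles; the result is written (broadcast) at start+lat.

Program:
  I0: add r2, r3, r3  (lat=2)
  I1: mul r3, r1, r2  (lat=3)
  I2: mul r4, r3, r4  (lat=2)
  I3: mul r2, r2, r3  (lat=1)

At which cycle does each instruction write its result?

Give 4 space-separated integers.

I0 add r2: issue@1 deps=(None,None) exec_start@1 write@3
I1 mul r3: issue@2 deps=(None,0) exec_start@3 write@6
I2 mul r4: issue@3 deps=(1,None) exec_start@6 write@8
I3 mul r2: issue@4 deps=(0,1) exec_start@6 write@7

Answer: 3 6 8 7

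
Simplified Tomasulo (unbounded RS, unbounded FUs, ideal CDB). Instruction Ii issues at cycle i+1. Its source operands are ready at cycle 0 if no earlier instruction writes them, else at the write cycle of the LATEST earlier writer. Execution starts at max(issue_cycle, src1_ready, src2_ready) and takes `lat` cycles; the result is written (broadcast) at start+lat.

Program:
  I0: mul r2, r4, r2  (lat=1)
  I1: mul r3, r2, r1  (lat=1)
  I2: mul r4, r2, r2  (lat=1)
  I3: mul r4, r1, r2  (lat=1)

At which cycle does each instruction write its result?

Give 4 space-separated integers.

Answer: 2 3 4 5

Derivation:
I0 mul r2: issue@1 deps=(None,None) exec_start@1 write@2
I1 mul r3: issue@2 deps=(0,None) exec_start@2 write@3
I2 mul r4: issue@3 deps=(0,0) exec_start@3 write@4
I3 mul r4: issue@4 deps=(None,0) exec_start@4 write@5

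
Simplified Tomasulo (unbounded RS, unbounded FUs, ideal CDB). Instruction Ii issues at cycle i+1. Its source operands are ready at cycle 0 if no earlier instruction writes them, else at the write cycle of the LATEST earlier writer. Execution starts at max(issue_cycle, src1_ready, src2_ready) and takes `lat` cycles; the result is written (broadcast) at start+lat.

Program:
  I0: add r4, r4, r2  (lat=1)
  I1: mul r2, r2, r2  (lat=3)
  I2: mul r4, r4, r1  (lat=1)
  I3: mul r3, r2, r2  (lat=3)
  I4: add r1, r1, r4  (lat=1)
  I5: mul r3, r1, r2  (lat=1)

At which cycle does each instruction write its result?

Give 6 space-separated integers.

Answer: 2 5 4 8 6 7

Derivation:
I0 add r4: issue@1 deps=(None,None) exec_start@1 write@2
I1 mul r2: issue@2 deps=(None,None) exec_start@2 write@5
I2 mul r4: issue@3 deps=(0,None) exec_start@3 write@4
I3 mul r3: issue@4 deps=(1,1) exec_start@5 write@8
I4 add r1: issue@5 deps=(None,2) exec_start@5 write@6
I5 mul r3: issue@6 deps=(4,1) exec_start@6 write@7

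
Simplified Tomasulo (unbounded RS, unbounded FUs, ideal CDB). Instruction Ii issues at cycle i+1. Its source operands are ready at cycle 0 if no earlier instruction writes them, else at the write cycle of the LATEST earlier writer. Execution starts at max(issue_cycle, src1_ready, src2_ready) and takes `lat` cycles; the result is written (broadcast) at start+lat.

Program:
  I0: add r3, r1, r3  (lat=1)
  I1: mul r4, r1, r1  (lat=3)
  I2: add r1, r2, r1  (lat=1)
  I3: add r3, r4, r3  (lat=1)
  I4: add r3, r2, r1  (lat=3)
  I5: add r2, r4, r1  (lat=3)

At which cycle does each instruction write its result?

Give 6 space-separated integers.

I0 add r3: issue@1 deps=(None,None) exec_start@1 write@2
I1 mul r4: issue@2 deps=(None,None) exec_start@2 write@5
I2 add r1: issue@3 deps=(None,None) exec_start@3 write@4
I3 add r3: issue@4 deps=(1,0) exec_start@5 write@6
I4 add r3: issue@5 deps=(None,2) exec_start@5 write@8
I5 add r2: issue@6 deps=(1,2) exec_start@6 write@9

Answer: 2 5 4 6 8 9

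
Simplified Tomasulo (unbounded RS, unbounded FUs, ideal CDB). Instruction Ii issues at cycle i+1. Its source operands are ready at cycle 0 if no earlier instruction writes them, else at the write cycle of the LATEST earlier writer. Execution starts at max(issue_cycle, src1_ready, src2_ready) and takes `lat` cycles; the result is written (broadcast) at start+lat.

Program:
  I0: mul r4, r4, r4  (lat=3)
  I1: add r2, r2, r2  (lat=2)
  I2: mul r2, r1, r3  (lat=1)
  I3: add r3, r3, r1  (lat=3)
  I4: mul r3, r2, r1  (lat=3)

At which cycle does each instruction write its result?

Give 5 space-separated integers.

I0 mul r4: issue@1 deps=(None,None) exec_start@1 write@4
I1 add r2: issue@2 deps=(None,None) exec_start@2 write@4
I2 mul r2: issue@3 deps=(None,None) exec_start@3 write@4
I3 add r3: issue@4 deps=(None,None) exec_start@4 write@7
I4 mul r3: issue@5 deps=(2,None) exec_start@5 write@8

Answer: 4 4 4 7 8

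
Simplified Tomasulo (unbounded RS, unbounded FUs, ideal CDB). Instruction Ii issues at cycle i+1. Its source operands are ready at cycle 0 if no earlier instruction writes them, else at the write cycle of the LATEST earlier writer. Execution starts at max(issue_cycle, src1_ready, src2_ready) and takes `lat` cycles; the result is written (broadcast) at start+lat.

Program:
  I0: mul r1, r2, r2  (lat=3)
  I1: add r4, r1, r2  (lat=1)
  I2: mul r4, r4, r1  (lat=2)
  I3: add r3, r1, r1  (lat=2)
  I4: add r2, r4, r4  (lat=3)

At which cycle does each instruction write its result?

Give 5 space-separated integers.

Answer: 4 5 7 6 10

Derivation:
I0 mul r1: issue@1 deps=(None,None) exec_start@1 write@4
I1 add r4: issue@2 deps=(0,None) exec_start@4 write@5
I2 mul r4: issue@3 deps=(1,0) exec_start@5 write@7
I3 add r3: issue@4 deps=(0,0) exec_start@4 write@6
I4 add r2: issue@5 deps=(2,2) exec_start@7 write@10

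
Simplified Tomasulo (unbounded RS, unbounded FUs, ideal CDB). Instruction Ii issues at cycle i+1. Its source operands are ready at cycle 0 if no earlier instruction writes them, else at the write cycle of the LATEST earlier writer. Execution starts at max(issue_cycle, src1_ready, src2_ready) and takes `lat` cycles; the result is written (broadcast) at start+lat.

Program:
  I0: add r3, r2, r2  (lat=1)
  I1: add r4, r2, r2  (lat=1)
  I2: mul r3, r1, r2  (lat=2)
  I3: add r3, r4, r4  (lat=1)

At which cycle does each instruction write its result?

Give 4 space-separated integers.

Answer: 2 3 5 5

Derivation:
I0 add r3: issue@1 deps=(None,None) exec_start@1 write@2
I1 add r4: issue@2 deps=(None,None) exec_start@2 write@3
I2 mul r3: issue@3 deps=(None,None) exec_start@3 write@5
I3 add r3: issue@4 deps=(1,1) exec_start@4 write@5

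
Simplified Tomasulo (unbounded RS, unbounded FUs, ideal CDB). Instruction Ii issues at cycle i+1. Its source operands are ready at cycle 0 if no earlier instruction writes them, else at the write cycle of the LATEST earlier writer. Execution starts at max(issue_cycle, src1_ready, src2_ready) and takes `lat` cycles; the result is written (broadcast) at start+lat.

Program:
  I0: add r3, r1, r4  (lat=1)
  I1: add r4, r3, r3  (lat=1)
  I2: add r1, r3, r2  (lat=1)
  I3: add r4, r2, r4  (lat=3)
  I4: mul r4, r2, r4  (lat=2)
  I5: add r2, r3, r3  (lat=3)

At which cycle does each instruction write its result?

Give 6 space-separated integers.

Answer: 2 3 4 7 9 9

Derivation:
I0 add r3: issue@1 deps=(None,None) exec_start@1 write@2
I1 add r4: issue@2 deps=(0,0) exec_start@2 write@3
I2 add r1: issue@3 deps=(0,None) exec_start@3 write@4
I3 add r4: issue@4 deps=(None,1) exec_start@4 write@7
I4 mul r4: issue@5 deps=(None,3) exec_start@7 write@9
I5 add r2: issue@6 deps=(0,0) exec_start@6 write@9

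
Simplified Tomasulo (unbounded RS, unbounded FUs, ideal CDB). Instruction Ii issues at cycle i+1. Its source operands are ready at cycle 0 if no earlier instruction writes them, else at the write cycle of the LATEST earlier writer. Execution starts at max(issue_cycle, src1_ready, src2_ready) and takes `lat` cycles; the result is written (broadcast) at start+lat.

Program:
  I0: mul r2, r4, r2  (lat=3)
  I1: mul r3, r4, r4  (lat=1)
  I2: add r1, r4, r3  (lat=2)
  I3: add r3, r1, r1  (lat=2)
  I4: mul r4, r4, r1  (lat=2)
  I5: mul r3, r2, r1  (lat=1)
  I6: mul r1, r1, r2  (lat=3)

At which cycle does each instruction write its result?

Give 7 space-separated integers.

I0 mul r2: issue@1 deps=(None,None) exec_start@1 write@4
I1 mul r3: issue@2 deps=(None,None) exec_start@2 write@3
I2 add r1: issue@3 deps=(None,1) exec_start@3 write@5
I3 add r3: issue@4 deps=(2,2) exec_start@5 write@7
I4 mul r4: issue@5 deps=(None,2) exec_start@5 write@7
I5 mul r3: issue@6 deps=(0,2) exec_start@6 write@7
I6 mul r1: issue@7 deps=(2,0) exec_start@7 write@10

Answer: 4 3 5 7 7 7 10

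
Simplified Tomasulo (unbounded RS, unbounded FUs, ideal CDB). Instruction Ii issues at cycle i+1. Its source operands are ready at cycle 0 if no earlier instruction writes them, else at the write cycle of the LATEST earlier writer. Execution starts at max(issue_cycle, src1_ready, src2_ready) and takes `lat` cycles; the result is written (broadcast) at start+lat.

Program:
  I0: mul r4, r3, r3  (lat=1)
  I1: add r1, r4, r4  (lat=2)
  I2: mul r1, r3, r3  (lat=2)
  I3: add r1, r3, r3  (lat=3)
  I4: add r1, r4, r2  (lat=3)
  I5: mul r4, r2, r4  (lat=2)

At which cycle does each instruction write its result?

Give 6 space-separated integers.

Answer: 2 4 5 7 8 8

Derivation:
I0 mul r4: issue@1 deps=(None,None) exec_start@1 write@2
I1 add r1: issue@2 deps=(0,0) exec_start@2 write@4
I2 mul r1: issue@3 deps=(None,None) exec_start@3 write@5
I3 add r1: issue@4 deps=(None,None) exec_start@4 write@7
I4 add r1: issue@5 deps=(0,None) exec_start@5 write@8
I5 mul r4: issue@6 deps=(None,0) exec_start@6 write@8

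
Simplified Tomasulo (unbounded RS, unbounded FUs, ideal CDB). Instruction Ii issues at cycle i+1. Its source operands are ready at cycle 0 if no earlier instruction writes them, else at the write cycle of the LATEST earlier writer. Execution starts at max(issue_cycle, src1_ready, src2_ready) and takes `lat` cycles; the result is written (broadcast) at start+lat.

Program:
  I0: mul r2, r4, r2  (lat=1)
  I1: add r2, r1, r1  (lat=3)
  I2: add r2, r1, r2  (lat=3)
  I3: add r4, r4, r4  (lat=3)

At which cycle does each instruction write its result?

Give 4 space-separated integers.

I0 mul r2: issue@1 deps=(None,None) exec_start@1 write@2
I1 add r2: issue@2 deps=(None,None) exec_start@2 write@5
I2 add r2: issue@3 deps=(None,1) exec_start@5 write@8
I3 add r4: issue@4 deps=(None,None) exec_start@4 write@7

Answer: 2 5 8 7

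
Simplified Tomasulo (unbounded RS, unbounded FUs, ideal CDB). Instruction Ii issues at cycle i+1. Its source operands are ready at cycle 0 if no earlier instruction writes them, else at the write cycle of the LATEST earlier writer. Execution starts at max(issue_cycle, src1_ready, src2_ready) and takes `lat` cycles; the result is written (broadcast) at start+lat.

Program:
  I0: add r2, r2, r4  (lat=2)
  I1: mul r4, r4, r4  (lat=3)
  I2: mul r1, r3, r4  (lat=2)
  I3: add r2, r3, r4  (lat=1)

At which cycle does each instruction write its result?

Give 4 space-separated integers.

Answer: 3 5 7 6

Derivation:
I0 add r2: issue@1 deps=(None,None) exec_start@1 write@3
I1 mul r4: issue@2 deps=(None,None) exec_start@2 write@5
I2 mul r1: issue@3 deps=(None,1) exec_start@5 write@7
I3 add r2: issue@4 deps=(None,1) exec_start@5 write@6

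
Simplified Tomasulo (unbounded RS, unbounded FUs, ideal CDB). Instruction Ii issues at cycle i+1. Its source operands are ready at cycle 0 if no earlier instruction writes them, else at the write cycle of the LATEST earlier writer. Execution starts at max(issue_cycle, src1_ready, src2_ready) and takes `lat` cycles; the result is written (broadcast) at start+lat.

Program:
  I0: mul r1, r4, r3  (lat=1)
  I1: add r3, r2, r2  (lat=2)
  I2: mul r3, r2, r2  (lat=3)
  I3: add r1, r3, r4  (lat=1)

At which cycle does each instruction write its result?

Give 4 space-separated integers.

I0 mul r1: issue@1 deps=(None,None) exec_start@1 write@2
I1 add r3: issue@2 deps=(None,None) exec_start@2 write@4
I2 mul r3: issue@3 deps=(None,None) exec_start@3 write@6
I3 add r1: issue@4 deps=(2,None) exec_start@6 write@7

Answer: 2 4 6 7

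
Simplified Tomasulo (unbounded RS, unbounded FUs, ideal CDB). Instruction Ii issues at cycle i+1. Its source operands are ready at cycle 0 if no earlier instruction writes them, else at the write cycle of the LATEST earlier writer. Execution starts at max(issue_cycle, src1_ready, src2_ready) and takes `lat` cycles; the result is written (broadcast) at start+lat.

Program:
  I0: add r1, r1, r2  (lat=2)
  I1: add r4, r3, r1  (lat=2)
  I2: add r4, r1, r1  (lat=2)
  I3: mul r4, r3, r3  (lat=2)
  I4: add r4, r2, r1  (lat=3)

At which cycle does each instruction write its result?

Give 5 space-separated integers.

I0 add r1: issue@1 deps=(None,None) exec_start@1 write@3
I1 add r4: issue@2 deps=(None,0) exec_start@3 write@5
I2 add r4: issue@3 deps=(0,0) exec_start@3 write@5
I3 mul r4: issue@4 deps=(None,None) exec_start@4 write@6
I4 add r4: issue@5 deps=(None,0) exec_start@5 write@8

Answer: 3 5 5 6 8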